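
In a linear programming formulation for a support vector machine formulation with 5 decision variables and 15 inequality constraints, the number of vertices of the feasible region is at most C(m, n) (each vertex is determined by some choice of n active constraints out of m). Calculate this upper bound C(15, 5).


Each vertex corresponds to some choice of n active constraints out of m, so the number of vertices is at most C(m, n) = m! / (n!(m-n)!).
m = 15, n = 5
Numerator: 15 * 14 * 13 * 12 * 11
Denominator: 5! = 120
C(15, 5) = 3003


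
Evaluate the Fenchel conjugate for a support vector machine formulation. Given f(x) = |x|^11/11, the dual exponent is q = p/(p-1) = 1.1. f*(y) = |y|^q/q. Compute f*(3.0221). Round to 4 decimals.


The conjugate exponent q satisfies 1/p + 1/q = 1.
p = 11, so q = 11/(11 - 1) = 1.1
|y|^q = 3.0221^1.1 = 3.3755
f*(3.0221) = 3.3755 / 1.1 = 3.0686


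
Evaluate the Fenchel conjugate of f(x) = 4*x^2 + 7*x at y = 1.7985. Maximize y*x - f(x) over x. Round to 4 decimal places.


f*(y) = sup_x {y*x - a*x^2 - b*x} = sup_x {(y-b)*x - a*x^2}
FOC: (y - b) - 2a*x = 0 => x* = (y - b)/(2a)
x* = (1.7985 - 7)/(2*4) = -0.6502
f*(1.7985) = (y-b)^2/(4a) = (1.7985 - 7)^2/(4*4)
= 27.0556/16 = 1.691


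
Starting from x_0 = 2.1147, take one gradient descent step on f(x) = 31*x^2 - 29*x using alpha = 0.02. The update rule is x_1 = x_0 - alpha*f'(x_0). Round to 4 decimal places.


We compute the gradient at x_0 and apply the update.
f'(x) = 62*x - 29
f'(2.1147) = 62*2.1147 - 29 = 102.1114
x_1 = 2.1147 - 0.02*102.1114 = 0.0725


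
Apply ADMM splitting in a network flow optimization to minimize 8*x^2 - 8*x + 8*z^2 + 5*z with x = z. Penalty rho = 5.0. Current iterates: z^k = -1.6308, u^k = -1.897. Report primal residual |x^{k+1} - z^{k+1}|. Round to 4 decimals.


ADMM iteration with rho = 5.0, z^k = -1.6308, u^k = -1.897
Step 1: x-update.
Minimize 8*x^2 - 8*x + (5.0/2)*(x + 1.6308 - 1.897)^2
FOC: (2*8 + 5.0)*x = 8 + 5.0*(-1.6308 + 1.897)
x^{k+1} = 0.4443
Step 2: z-update.
Minimize 8*z^2 + 5*z + (5.0/2)*(0.4443 - z - 1.897)^2
FOC: (2*8 + 5.0)*z = -5 + 5.0*(0.4443 - 1.897)
z^{k+1} = -0.584
Step 3: u-update.
u^{k+1} = -1.897 + 0.4443 + 0.584 = -0.8687
Step 4: Primal residual = |0.4443 + 0.584| = 1.0283


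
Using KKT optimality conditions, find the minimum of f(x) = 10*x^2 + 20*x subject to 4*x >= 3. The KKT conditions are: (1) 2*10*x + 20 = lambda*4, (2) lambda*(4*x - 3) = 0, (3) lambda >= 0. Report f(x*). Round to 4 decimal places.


Step 1: Try lambda = 0 (constraint inactive).
x_unc = -20/(2*10) = -1.0
Check: 4*-1.0 = -4.0 < 3 -- violated!
Step 2: Constraint must be active: 4*x = 3
x* = 3/4 = 0.75
lambda = (2*10*0.75 + 20)/4 = 8.75
Step 3: Compute optimal value.
f(x*) = 10*0.75^2 + 20*0.75 = 20.625


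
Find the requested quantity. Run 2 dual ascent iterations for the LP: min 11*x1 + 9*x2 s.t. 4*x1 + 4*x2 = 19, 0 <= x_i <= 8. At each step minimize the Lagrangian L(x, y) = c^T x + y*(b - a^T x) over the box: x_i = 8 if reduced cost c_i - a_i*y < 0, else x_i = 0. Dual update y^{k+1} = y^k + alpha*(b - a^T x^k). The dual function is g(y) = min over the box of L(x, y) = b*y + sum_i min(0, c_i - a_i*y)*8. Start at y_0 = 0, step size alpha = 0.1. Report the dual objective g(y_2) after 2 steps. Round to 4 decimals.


Dual ascent for LP: min 11*x1 + 9*x2, 4*x1 + 4*x2 = 19, 0 <= x_i <= 8
Step 1: y^k = 0.0, reduced costs: (11.0, 9.0)
  x^k = (0.0, 0.0), subgradient = b - a^T x = 19.0
  y^{k+1} = 0.0 + 0.1*19.0 = 1.9
Step 2: y^k = 1.9, reduced costs: (3.4, 1.4)
  x^k = (0.0, 0.0), subgradient = b - a^T x = 19.0
  y^{k+1} = 1.9 + 0.1*19.0 = 3.8
Dual objective at y_2 = 3.8: reduced costs (-4.2, -6.2), box minimizer x = (8.0, 8.0)
g(y_2) = b*y + (c1 - a1*y)*x1 + (c2 - a2*y)*x2 = 19*3.8 + (-4.2)*8.0 + (-6.2)*8.0 = 72.2 - 33.6 - 49.6 = -11.0


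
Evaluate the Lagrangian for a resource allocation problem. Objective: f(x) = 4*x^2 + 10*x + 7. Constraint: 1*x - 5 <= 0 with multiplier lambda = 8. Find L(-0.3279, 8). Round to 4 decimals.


Step 1: Evaluate f(x).
f(-0.3279) = 4*(-0.3279)^2 + 10*(-0.3279) + 7 = 4.1511
Step 2: Evaluate g(x).
g(-0.3279) = 1*-0.3279 - 5 = -5.3279
Step 3: Compute Lagrangian.
L = 4.1511 + 8*-5.3279 = -38.4721


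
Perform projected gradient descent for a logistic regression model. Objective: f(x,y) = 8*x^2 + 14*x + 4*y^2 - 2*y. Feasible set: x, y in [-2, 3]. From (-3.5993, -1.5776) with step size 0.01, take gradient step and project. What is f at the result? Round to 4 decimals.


Step 1: Compute gradient at (-3.5993, -1.5776).
grad_x = 2*8*-3.5993 + 14 = -43.5888
grad_y = 2*4*-1.5776 - 2 = -14.6208
Step 2: Gradient step.
x_raw = -3.5993 - 0.01*-43.5888 = -3.1634
y_raw = -1.5776 - 0.01*-14.6208 = -1.4314
Step 3: Project onto [-2, 3].
x_proj = clip(-3.1634) = -2.0
y_proj = clip(-1.4314) = -1.4314
Step 4: Evaluate f.
f(-2.0, -1.4314) = 15.0583


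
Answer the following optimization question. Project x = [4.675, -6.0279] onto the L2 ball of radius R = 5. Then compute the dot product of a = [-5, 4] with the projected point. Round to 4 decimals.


Step 1: Compute ||x|| (intermediates to 6 decimals).
||x|| = sqrt(4.675^2 + (-6.0279)^2) = 7.628316
Step 2: Project.
Since ||x|| > R, scale = R/||x|| = 5/7.628316 = 0.655453, proj(x) = scale * x
proj(x) = [3.064243, -3.951005]
Step 3: Dot product.
a^T * proj(x) = -5*3.064243 + 4*(-3.951005) = -31.1252


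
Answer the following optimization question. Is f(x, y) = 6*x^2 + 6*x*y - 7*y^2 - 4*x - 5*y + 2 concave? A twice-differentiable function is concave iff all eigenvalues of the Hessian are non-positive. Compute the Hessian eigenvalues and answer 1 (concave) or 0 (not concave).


The Hessian of f(x,y) = 6*x^2 + 6*x*y - 7*y^2 - 4*x - 5*y + 2 is:
H = [[12, 6], [6, -14]]
Trace = 12 - 14 = -2
Determinant = 12*-14 - (6)^2 = -204
Discriminant = (-2)^2 - 4*-204 = 820.0
Eigenvalues: lambda_1 = -15.3178, lambda_2 = 13.3178
The function is not concave.

0


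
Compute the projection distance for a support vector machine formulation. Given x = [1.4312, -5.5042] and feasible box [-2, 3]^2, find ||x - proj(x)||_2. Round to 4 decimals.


Project each component onto [-2, 3].
clip(1.4312) = 1.4312, clip(-5.5042) = -2.0
Projection = [1.4312, -2.0]
Squared diffs: [0.0, 12.2794]
Distance = sqrt(12.2794) = 3.5042


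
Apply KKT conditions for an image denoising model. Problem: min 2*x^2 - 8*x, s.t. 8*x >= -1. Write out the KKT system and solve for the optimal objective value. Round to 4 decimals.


Step 1: Try lambda = 0 (constraint inactive).
Stationarity: 2*2*x - 8 = 0
x* = 8/(2*2) = 2.0
Check constraint: 8*2.0 = 16.0 >= -1 -- satisfied.
Step 2: Compute optimal value.
f(x*) = 2*2.0^2 - 8*2.0 = -8.0


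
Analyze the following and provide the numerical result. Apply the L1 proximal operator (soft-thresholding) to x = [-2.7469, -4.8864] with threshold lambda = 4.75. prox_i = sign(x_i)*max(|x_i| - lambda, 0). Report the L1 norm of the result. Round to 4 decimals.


Soft-thresholding with lambda = 4.75:
prox(-2.7469) = sign(-2.7469)*max(|-2.7469| - 4.75, 0) = 0.0
prox(-4.8864) = sign(-4.8864)*max(|-4.8864| - 4.75, 0) = -0.1364
prox(x) = [0.0, -0.1364]
||prox(x)||_1 = 0.0 + 0.1364 = 0.1364


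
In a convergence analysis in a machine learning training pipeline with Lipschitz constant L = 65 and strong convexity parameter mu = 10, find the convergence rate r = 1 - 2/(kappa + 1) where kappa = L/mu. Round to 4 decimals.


Step 1: Compute the condition number.
kappa = L/mu = 65/10 = 6.5
Step 2: Compute the convergence rate.
r = 1 - 2/(kappa + 1) = 1 - 2*mu/(L + mu) = (L - mu)/(L + mu) = 55/75 = 0.7333


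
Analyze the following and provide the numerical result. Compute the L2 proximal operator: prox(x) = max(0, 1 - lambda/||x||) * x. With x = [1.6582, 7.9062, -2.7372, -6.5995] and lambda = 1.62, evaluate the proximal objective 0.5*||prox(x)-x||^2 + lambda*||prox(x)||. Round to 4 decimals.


Step 1: Compute ||x||.
||x|| = 10.7844
Step 2: Compute scaling factor.
scale = max(0, 1 - 1.62/10.7844) = 0.8498
Step 3: prox(x) = [1.4091, 6.7186, -2.326, -5.6081]
||prox(x)|| = 9.1644
Step 4: Proximal objective.
0.5*||prox-x||^2 = 1.3122
lambda*||prox|| = 14.8463
Total = 16.1585


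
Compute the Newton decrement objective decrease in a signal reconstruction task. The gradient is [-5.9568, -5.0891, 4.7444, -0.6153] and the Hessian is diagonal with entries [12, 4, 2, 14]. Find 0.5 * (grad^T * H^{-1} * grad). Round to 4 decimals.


Step 1: H is diagonal, so H^(-1) * g = [-0.4964, -1.2723, 2.3722, -0.044].
Step 2: g^T H^(-1) g = sum_i g_i^2 / H_ii
  = (-5.9568)^2/12 + (-5.0891)^2/4 + (4.7444)^2/2 + (-0.6153)^2/14
  = 2.957 + 6.4747 + 11.2547 + 0.027 = 20.7134
Step 3: Objective decrease = 0.5 * g^T H^(-1) g = 10.3567


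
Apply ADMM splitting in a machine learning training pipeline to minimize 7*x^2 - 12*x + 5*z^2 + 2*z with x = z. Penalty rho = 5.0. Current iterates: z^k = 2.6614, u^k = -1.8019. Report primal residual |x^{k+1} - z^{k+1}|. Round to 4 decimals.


ADMM iteration with rho = 5.0, z^k = 2.6614, u^k = -1.8019
Step 1: x-update.
Minimize 7*x^2 - 12*x + (5.0/2)*(x - 2.6614 - 1.8019)^2
FOC: (2*7 + 5.0)*x = 12 + 5.0*(2.6614 + 1.8019)
x^{k+1} = 1.8061
Step 2: z-update.
Minimize 5*z^2 + 2*z + (5.0/2)*(1.8061 - z - 1.8019)^2
FOC: (2*5 + 5.0)*z = -2 + 5.0*(1.8061 - 1.8019)
z^{k+1} = -0.1319
Step 3: u-update.
u^{k+1} = -1.8019 + 1.8061 + 0.1319 = 0.1362
Step 4: Primal residual = |1.8061 + 0.1319| = 1.9381


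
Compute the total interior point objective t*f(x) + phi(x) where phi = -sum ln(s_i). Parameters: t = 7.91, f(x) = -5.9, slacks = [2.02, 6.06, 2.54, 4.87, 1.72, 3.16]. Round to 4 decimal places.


Step 1: Compute log-barrier.
ln values: [0.7031, 1.8017, 0.9322, 1.5831, 0.5423, 1.1506]
phi = -(0.7031 + 1.8017 + 0.9322 + 1.5831 + 0.5423 + 1.1506) = -6.713
Step 2: Compute augmented objective.
t*f(x) = 7.91*-5.9 = -46.669
Total = -46.669 - 6.713 = -53.382


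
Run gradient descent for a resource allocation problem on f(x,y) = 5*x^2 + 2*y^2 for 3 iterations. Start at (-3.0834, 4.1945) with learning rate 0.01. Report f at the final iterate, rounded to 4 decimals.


Gradient descent on f(x,y) = 5*x^2 + 2*y^2.
Starting point: (-3.0834, 4.1945), alpha = 0.01
Step 1: grad_x = 2*5*-3.0834 = -30.834, grad_y = 2*2*4.1945 = 16.778
  x_1 = -3.0834 - 0.01*-30.834 = -2.7751
  y_1 = 4.1945 - 0.01*16.778 = 4.0267
Step 2: grad_x = 2*5*-2.7751 = -27.7506, grad_y = 2*2*4.0267 = 16.1069
  x_2 = -2.7751 - 0.01*-27.7506 = -2.4976
  y_2 = 4.0267 - 0.01*16.1069 = 3.8657
Step 3: grad_x = 2*5*-2.4976 = -24.9755, grad_y = 2*2*3.8657 = 15.4626
  x_3 = -2.4976 - 0.01*-24.9755 = -2.2478
  y_3 = 3.8657 - 0.01*15.4626 = 3.711
f(-2.2478, 3.711) = 5*(-2.2478)^2 + 2*3.711^2 = 52.8064


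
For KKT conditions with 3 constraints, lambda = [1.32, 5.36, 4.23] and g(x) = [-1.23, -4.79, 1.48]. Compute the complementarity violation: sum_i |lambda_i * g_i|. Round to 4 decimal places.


KKT complementary slackness check:
lambda_1 * g_1 = 1.32 * -1.23 = -1.6236
lambda_2 * g_2 = 5.36 * -4.79 = -25.6744
lambda_3 * g_3 = 4.23 * 1.48 = 6.2604
Total violation = 1.6236 + 25.6744 + 6.2604 = 33.5584


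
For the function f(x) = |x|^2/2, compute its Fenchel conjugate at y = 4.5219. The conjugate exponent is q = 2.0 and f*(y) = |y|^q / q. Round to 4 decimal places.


The conjugate exponent q satisfies 1/p + 1/q = 1.
p = 2, so q = 2/(2 - 1) = 2.0
|y|^q = 4.5219^2.0 = 20.4476
f*(4.5219) = 20.4476 / 2.0 = 10.2238


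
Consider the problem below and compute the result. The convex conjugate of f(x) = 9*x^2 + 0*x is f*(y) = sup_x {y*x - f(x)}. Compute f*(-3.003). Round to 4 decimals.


f*(y) = sup_x {y*x - a*x^2 - b*x} = sup_x {(y-b)*x - a*x^2}
FOC: (y - b) - 2a*x = 0 => x* = (y - b)/(2a)
x* = (-3.003 - 0)/(2*9) = -0.1668
f*(-3.003) = (y-b)^2/(4a) = (-3.003 - 0)^2/(4*9)
= 9.018/36 = 0.2505


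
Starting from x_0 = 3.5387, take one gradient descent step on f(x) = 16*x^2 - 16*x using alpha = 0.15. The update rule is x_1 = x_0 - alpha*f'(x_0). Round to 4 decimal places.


We compute the gradient at x_0 and apply the update.
f'(x) = 32*x - 16
f'(3.5387) = 32*3.5387 - 16 = 97.2384
x_1 = 3.5387 - 0.15*97.2384 = -11.0471


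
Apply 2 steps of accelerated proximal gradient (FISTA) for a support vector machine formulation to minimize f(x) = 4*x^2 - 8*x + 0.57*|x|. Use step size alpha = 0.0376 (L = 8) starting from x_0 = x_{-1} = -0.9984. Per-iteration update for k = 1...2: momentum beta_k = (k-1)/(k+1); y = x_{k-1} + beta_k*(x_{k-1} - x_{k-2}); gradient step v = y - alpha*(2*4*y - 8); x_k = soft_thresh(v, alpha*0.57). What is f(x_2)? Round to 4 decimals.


FISTA on f(x) = 4*x^2 - 8*x + 0.57*|x|
L = 8, alpha = 0.0376
Iteration 1: beta = 0.0, y = -0.9984 + 0.0*(-0.9984 + 0.9984) = -0.9984
  grad(y) = -15.9872, v = y - alpha*grad = -0.3973
  prox(v) = soft_thresh(-0.3973, 0.0214) = -0.3758
Iteration 2: beta = 0.3333, y = -0.3758 + 0.3333*(-0.3758 + 0.9984) = -0.1683
  grad(y) = -9.3467, v = y - alpha*grad = 0.1831
  prox(v) = soft_thresh(0.1831, 0.0214) = 0.1617
f(x_2) = 4*0.1617^2 - 8*0.1617 + 0.57*|0.1617| = -1.0967


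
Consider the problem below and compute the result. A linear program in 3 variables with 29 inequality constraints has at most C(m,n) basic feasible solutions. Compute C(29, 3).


Each vertex corresponds to some choice of n active constraints out of m, so the number of vertices is at most C(m, n) = m! / (n!(m-n)!).
m = 29, n = 3
Numerator: 29 * 28 * 27
Denominator: 3! = 6
C(29, 3) = 3654


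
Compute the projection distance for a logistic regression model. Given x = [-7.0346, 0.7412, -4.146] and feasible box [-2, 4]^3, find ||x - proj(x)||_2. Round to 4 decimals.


Project each component onto [-2, 4].
clip(-7.0346) = -2.0, clip(0.7412) = 0.7412, clip(-4.146) = -2.0
Projection = [-2.0, 0.7412, -2.0]
Squared diffs: [25.3472, 0.0, 4.6053]
Distance = sqrt(29.9525) = 5.4729


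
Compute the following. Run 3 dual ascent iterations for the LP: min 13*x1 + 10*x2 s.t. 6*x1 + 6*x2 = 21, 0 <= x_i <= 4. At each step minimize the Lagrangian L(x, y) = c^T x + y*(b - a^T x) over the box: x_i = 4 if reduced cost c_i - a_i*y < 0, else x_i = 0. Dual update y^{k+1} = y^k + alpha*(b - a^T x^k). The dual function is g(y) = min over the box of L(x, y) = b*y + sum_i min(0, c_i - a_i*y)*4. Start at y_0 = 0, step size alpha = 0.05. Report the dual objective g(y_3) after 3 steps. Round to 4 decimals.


Dual ascent for LP: min 13*x1 + 10*x2, 6*x1 + 6*x2 = 21, 0 <= x_i <= 4
Step 1: y^k = 0.0, reduced costs: (13.0, 10.0)
  x^k = (0.0, 0.0), subgradient = b - a^T x = 21.0
  y^{k+1} = 0.0 + 0.05*21.0 = 1.05
Step 2: y^k = 1.05, reduced costs: (6.7, 3.7)
  x^k = (0.0, 0.0), subgradient = b - a^T x = 21.0
  y^{k+1} = 1.05 + 0.05*21.0 = 2.1
Step 3: y^k = 2.1, reduced costs: (0.4, -2.6)
  x^k = (0.0, 4.0), subgradient = b - a^T x = -3.0
  y^{k+1} = 2.1 + 0.05*-3.0 = 1.95
Dual objective at y_3 = 1.95: reduced costs (1.3, -1.7), box minimizer x = (0.0, 4.0)
g(y_3) = b*y + (c1 - a1*y)*x1 + (c2 - a2*y)*x2 = 21*1.95 + 1.3*0.0 + (-1.7)*4.0 = 40.95 + 0.0 - 6.8 = 34.15


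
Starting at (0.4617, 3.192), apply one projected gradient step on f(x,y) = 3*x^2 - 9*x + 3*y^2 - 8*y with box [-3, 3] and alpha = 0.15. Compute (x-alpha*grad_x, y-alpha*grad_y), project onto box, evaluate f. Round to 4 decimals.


Step 1: Compute gradient at (0.4617, 3.192).
grad_x = 2*3*0.4617 - 9 = -6.2298
grad_y = 2*3*3.192 - 8 = 11.152
Step 2: Gradient step.
x_raw = 0.4617 - 0.15*-6.2298 = 1.3962
y_raw = 3.192 - 0.15*11.152 = 1.5192
Step 3: Project onto [-3, 3].
x_proj = clip(1.3962) = 1.3962
y_proj = clip(1.5192) = 1.5192
Step 4: Evaluate f.
f(1.3962, 1.5192) = -11.9474


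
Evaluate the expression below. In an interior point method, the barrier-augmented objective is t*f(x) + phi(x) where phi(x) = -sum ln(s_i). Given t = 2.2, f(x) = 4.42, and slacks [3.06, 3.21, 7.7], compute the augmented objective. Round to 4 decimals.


Step 1: Compute log-barrier.
ln values: [1.1184, 1.1663, 2.0412]
phi = -(1.1184 + 1.1663 + 2.0412) = -4.3259
Step 2: Compute augmented objective.
t*f(x) = 2.2*4.42 = 9.724
Total = 9.724 - 4.3259 = 5.3981


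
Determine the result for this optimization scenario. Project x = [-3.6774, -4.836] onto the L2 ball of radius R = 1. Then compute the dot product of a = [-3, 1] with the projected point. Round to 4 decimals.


Step 1: Compute ||x|| (intermediates to 6 decimals).
||x|| = sqrt((-3.6774)^2 + (-4.836)^2) = 6.075374
Step 2: Project.
Since ||x|| > R, scale = R/||x|| = 1/6.075374 = 0.164599, proj(x) = scale * x
proj(x) = [-0.605296, -0.796001]
Step 3: Dot product.
a^T * proj(x) = -3*(-0.605296) + 1*(-0.796001) = 1.0199


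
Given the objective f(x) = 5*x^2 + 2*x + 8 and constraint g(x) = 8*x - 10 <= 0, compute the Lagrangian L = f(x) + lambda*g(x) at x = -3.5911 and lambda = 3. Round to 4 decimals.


Step 1: Evaluate f(x).
f(-3.5911) = 5*(-3.5911)^2 + 2*(-3.5911) + 8 = 65.2978
Step 2: Evaluate g(x).
g(-3.5911) = 8*-3.5911 - 10 = -38.7288
Step 3: Compute Lagrangian.
L = 65.2978 + 3*-38.7288 = -50.8886


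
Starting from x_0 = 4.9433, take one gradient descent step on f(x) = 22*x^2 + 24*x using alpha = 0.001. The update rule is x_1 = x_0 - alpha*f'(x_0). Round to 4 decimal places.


We compute the gradient at x_0 and apply the update.
f'(x) = 44*x + 24
f'(4.9433) = 44*4.9433 + 24 = 241.5052
x_1 = 4.9433 - 0.001*241.5052 = 4.7018


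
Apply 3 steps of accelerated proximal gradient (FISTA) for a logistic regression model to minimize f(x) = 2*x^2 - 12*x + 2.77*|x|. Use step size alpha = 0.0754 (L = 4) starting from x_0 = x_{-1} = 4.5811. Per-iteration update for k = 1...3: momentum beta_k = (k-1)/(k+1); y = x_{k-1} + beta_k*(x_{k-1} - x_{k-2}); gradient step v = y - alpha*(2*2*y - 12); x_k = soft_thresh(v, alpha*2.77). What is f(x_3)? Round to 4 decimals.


FISTA on f(x) = 2*x^2 - 12*x + 2.77*|x|
L = 4, alpha = 0.0754
Iteration 1: beta = 0.0, y = 4.5811 + 0.0*(4.5811 - 4.5811) = 4.5811
  grad(y) = 6.3244, v = y - alpha*grad = 4.1042
  prox(v) = soft_thresh(4.1042, 0.2089) = 3.8954
Iteration 2: beta = 0.3333, y = 3.8954 + 0.3333*(3.8954 - 4.5811) = 3.6668
  grad(y) = 2.6672, v = y - alpha*grad = 3.4657
  prox(v) = soft_thresh(3.4657, 0.2089) = 3.2568
Iteration 3: beta = 0.5, y = 3.2568 + 0.5*(3.2568 - 3.8954) = 2.9376
  grad(y) = -0.2497, v = y - alpha*grad = 2.9564
  prox(v) = soft_thresh(2.9564, 0.2089) = 2.7475
f(x_3) = 2*2.7475^2 - 12*2.7475 + 2.77*|2.7475| = -10.2618


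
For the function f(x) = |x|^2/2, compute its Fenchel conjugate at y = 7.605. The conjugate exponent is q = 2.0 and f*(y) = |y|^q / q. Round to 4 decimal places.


The conjugate exponent q satisfies 1/p + 1/q = 1.
p = 2, so q = 2/(2 - 1) = 2.0
|y|^q = 7.605^2.0 = 57.836
f*(7.605) = 57.836 / 2.0 = 28.918


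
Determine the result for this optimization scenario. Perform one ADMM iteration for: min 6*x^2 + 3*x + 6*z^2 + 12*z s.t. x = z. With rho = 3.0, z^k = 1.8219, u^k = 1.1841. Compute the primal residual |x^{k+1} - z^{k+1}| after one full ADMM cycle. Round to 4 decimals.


ADMM iteration with rho = 3.0, z^k = 1.8219, u^k = 1.1841
Step 1: x-update.
Minimize 6*x^2 + 3*x + (3.0/2)*(x - 1.8219 + 1.1841)^2
FOC: (2*6 + 3.0)*x = -3 + 3.0*(1.8219 - 1.1841)
x^{k+1} = -0.0724
Step 2: z-update.
Minimize 6*z^2 + 12*z + (3.0/2)*(-0.0724 - z + 1.1841)^2
FOC: (2*6 + 3.0)*z = -12 + 3.0*(-0.0724 + 1.1841)
z^{k+1} = -0.5777
Step 3: u-update.
u^{k+1} = 1.1841 - 0.0724 + 0.5777 = 1.6893
Step 4: Primal residual = |-0.0724 + 0.5777| = 0.5052


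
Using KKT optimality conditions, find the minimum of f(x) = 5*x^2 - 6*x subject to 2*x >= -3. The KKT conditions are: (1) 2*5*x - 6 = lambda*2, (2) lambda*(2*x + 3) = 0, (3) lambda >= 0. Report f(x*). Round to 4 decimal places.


Step 1: Try lambda = 0 (constraint inactive).
Stationarity: 2*5*x - 6 = 0
x* = 6/(2*5) = 0.6
Check constraint: 2*0.6 = 1.2 >= -3 -- satisfied.
Step 2: Compute optimal value.
f(x*) = 5*0.6^2 - 6*0.6 = -1.8


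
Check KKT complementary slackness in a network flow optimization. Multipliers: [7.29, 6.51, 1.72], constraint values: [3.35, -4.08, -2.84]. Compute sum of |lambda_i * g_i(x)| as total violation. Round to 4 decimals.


KKT complementary slackness check:
lambda_1 * g_1 = 7.29 * 3.35 = 24.4215
lambda_2 * g_2 = 6.51 * -4.08 = -26.5608
lambda_3 * g_3 = 1.72 * -2.84 = -4.8848
Total violation = 24.4215 + 26.5608 + 4.8848 = 55.8671


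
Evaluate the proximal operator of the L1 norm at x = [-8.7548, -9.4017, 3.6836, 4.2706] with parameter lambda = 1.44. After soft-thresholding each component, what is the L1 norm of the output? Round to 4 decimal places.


Soft-thresholding with lambda = 1.44:
prox(-8.7548) = sign(-8.7548)*max(|-8.7548| - 1.44, 0) = -7.3148
prox(-9.4017) = sign(-9.4017)*max(|-9.4017| - 1.44, 0) = -7.9617
prox(3.6836) = sign(3.6836)*max(|3.6836| - 1.44, 0) = 2.2436
prox(4.2706) = sign(4.2706)*max(|4.2706| - 1.44, 0) = 2.8306
prox(x) = [-7.3148, -7.9617, 2.2436, 2.8306]
||prox(x)||_1 = 7.3148 + 7.9617 + 2.2436 + 2.8306 = 20.3507


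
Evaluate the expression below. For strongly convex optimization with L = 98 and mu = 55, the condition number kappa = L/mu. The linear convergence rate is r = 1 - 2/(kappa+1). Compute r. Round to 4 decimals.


Step 1: Compute the condition number.
kappa = L/mu = 98/55 = 1.7818
Step 2: Compute the convergence rate.
r = 1 - 2/(kappa + 1) = 1 - 2*mu/(L + mu) = (L - mu)/(L + mu) = 43/153 = 0.281


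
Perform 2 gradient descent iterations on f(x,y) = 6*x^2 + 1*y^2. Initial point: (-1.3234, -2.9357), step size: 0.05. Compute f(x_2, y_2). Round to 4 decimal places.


Gradient descent on f(x,y) = 6*x^2 + 1*y^2.
Starting point: (-1.3234, -2.9357), alpha = 0.05
Step 1: grad_x = 2*6*-1.3234 = -15.8808, grad_y = 2*1*-2.9357 = -5.8714
  x_1 = -1.3234 - 0.05*-15.8808 = -0.5294
  y_1 = -2.9357 - 0.05*-5.8714 = -2.6421
Step 2: grad_x = 2*6*-0.5294 = -6.3523, grad_y = 2*1*-2.6421 = -5.2843
  x_2 = -0.5294 - 0.05*-6.3523 = -0.2117
  y_2 = -2.6421 - 0.05*-5.2843 = -2.3779
f(-0.2117, -2.3779) = 6*(-0.2117)^2 + 1*(-2.3779)^2 = 5.9235


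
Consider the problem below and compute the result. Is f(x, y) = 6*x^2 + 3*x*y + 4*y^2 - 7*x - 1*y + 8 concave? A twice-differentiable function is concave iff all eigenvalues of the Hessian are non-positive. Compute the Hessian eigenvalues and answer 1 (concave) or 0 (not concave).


The Hessian of f(x,y) = 6*x^2 + 3*x*y + 4*y^2 - 7*x - 1*y + 8 is:
H = [[12, 3], [3, 8]]
Trace = 12 + 8 = 20
Determinant = 12*8 - (3)^2 = 87
Discriminant = (20)^2 - 4*87 = 52.0
Eigenvalues: lambda_1 = 6.3944, lambda_2 = 13.6056
The function is not concave.

0


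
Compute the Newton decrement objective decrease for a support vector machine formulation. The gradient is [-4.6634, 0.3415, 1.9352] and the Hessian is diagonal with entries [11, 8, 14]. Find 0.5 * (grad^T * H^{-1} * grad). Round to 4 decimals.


Step 1: H is diagonal, so H^(-1) * g = [-0.4239, 0.0427, 0.1382].
Step 2: g^T H^(-1) g = sum_i g_i^2 / H_ii
  = (-4.6634)^2/11 + (0.3415)^2/8 + (1.9352)^2/14
  = 1.977 + 0.0146 + 0.2675 = 2.2591
Step 3: Objective decrease = 0.5 * g^T H^(-1) g = 1.1296


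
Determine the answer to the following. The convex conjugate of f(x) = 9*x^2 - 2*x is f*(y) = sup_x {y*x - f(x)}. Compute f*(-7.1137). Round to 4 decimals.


f*(y) = sup_x {y*x - a*x^2 - b*x} = sup_x {(y-b)*x - a*x^2}
FOC: (y - b) - 2a*x = 0 => x* = (y - b)/(2a)
x* = (-7.1137 + 2)/(2*9) = -0.2841
f*(-7.1137) = (y-b)^2/(4a) = (-7.1137 + 2)^2/(4*9)
= 26.1499/36 = 0.7264


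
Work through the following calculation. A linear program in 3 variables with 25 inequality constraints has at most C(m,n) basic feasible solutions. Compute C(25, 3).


Each vertex corresponds to some choice of n active constraints out of m, so the number of vertices is at most C(m, n) = m! / (n!(m-n)!).
m = 25, n = 3
Numerator: 25 * 24 * 23
Denominator: 3! = 6
C(25, 3) = 2300


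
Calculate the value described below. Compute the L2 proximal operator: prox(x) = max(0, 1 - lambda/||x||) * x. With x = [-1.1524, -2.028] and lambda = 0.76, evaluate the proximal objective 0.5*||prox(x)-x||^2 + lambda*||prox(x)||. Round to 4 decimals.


Step 1: Compute ||x||.
||x|| = 2.3326
Step 2: Compute scaling factor.
scale = max(0, 1 - 0.76/2.3326) = 0.6742
Step 3: prox(x) = [-0.7769, -1.3672]
||prox(x)|| = 1.5726
Step 4: Proximal objective.
0.5*||prox-x||^2 = 0.2888
lambda*||prox|| = 1.1952
Total = 1.4839


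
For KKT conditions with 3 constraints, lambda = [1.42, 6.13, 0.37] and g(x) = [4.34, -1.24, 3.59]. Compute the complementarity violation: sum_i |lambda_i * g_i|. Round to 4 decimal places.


KKT complementary slackness check:
lambda_1 * g_1 = 1.42 * 4.34 = 6.1628
lambda_2 * g_2 = 6.13 * -1.24 = -7.6012
lambda_3 * g_3 = 0.37 * 3.59 = 1.3283
Total violation = 6.1628 + 7.6012 + 1.3283 = 15.0923


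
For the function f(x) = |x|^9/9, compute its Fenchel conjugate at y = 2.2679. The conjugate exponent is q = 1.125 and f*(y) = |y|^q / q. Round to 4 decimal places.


The conjugate exponent q satisfies 1/p + 1/q = 1.
p = 9, so q = 9/(9 - 1) = 1.125
|y|^q = 2.2679^1.125 = 2.5123
f*(2.2679) = 2.5123 / 1.125 = 2.2332


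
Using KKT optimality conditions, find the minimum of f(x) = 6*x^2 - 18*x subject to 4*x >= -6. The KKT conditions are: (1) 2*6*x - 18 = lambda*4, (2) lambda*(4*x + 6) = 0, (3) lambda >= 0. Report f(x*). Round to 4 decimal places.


Step 1: Try lambda = 0 (constraint inactive).
Stationarity: 2*6*x - 18 = 0
x* = 18/(2*6) = 1.5
Check constraint: 4*1.5 = 6.0 >= -6 -- satisfied.
Step 2: Compute optimal value.
f(x*) = 6*1.5^2 - 18*1.5 = -13.5


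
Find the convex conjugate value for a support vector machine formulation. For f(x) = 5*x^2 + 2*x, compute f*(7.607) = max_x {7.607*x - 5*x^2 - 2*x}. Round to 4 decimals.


f*(y) = sup_x {y*x - a*x^2 - b*x} = sup_x {(y-b)*x - a*x^2}
FOC: (y - b) - 2a*x = 0 => x* = (y - b)/(2a)
x* = (7.607 - 2)/(2*5) = 0.5607
f*(7.607) = (y-b)^2/(4a) = (7.607 - 2)^2/(4*5)
= 31.4384/20 = 1.5719


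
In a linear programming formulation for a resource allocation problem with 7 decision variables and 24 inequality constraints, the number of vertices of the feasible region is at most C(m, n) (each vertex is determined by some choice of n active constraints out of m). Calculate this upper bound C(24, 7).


Each vertex corresponds to some choice of n active constraints out of m, so the number of vertices is at most C(m, n) = m! / (n!(m-n)!).
m = 24, n = 7
Numerator: 24 * 23 * 22 * 21 * 20 * 19 * 18
Denominator: 7! = 5040
C(24, 7) = 346104


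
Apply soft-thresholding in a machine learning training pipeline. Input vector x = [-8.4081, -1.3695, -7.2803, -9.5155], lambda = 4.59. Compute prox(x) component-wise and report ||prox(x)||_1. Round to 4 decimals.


Soft-thresholding with lambda = 4.59:
prox(-8.4081) = sign(-8.4081)*max(|-8.4081| - 4.59, 0) = -3.8181
prox(-1.3695) = sign(-1.3695)*max(|-1.3695| - 4.59, 0) = 0.0
prox(-7.2803) = sign(-7.2803)*max(|-7.2803| - 4.59, 0) = -2.6903
prox(-9.5155) = sign(-9.5155)*max(|-9.5155| - 4.59, 0) = -4.9255
prox(x) = [-3.8181, 0.0, -2.6903, -4.9255]
||prox(x)||_1 = 3.8181 + 0.0 + 2.6903 + 4.9255 = 11.4339


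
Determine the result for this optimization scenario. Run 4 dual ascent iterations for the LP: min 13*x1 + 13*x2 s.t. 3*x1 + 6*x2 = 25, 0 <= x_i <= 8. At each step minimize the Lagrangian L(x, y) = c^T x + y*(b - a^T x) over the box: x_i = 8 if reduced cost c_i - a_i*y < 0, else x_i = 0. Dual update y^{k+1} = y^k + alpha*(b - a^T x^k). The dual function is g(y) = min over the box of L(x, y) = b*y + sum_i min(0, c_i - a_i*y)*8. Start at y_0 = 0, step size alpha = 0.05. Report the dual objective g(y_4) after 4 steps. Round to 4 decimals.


Dual ascent for LP: min 13*x1 + 13*x2, 3*x1 + 6*x2 = 25, 0 <= x_i <= 8
Step 1: y^k = 0.0, reduced costs: (13.0, 13.0)
  x^k = (0.0, 0.0), subgradient = b - a^T x = 25.0
  y^{k+1} = 0.0 + 0.05*25.0 = 1.25
Step 2: y^k = 1.25, reduced costs: (9.25, 5.5)
  x^k = (0.0, 0.0), subgradient = b - a^T x = 25.0
  y^{k+1} = 1.25 + 0.05*25.0 = 2.5
Step 3: y^k = 2.5, reduced costs: (5.5, -2.0)
  x^k = (0.0, 8.0), subgradient = b - a^T x = -23.0
  y^{k+1} = 2.5 + 0.05*-23.0 = 1.35
Step 4: y^k = 1.35, reduced costs: (8.95, 4.9)
  x^k = (0.0, 0.0), subgradient = b - a^T x = 25.0
  y^{k+1} = 1.35 + 0.05*25.0 = 2.6
Dual objective at y_4 = 2.6: reduced costs (5.2, -2.6), box minimizer x = (0.0, 8.0)
g(y_4) = b*y + (c1 - a1*y)*x1 + (c2 - a2*y)*x2 = 25*2.6 + 5.2*0.0 + (-2.6)*8.0 = 65.0 + 0.0 - 20.8 = 44.2


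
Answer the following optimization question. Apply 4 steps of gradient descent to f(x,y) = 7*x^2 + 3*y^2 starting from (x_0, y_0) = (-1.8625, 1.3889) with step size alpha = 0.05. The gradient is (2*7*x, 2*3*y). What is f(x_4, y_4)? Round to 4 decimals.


Gradient descent on f(x,y) = 7*x^2 + 3*y^2.
Starting point: (-1.8625, 1.3889), alpha = 0.05
Step 1: grad_x = 2*7*-1.8625 = -26.075, grad_y = 2*3*1.3889 = 8.3334
  x_1 = -1.8625 - 0.05*-26.075 = -0.5588
  y_1 = 1.3889 - 0.05*8.3334 = 0.9722
Step 2: grad_x = 2*7*-0.5588 = -7.8225, grad_y = 2*3*0.9722 = 5.8334
  x_2 = -0.5588 - 0.05*-7.8225 = -0.1676
  y_2 = 0.9722 - 0.05*5.8334 = 0.6806
Step 3: grad_x = 2*7*-0.1676 = -2.3468, grad_y = 2*3*0.6806 = 4.0834
  x_3 = -0.1676 - 0.05*-2.3468 = -0.0503
  y_3 = 0.6806 - 0.05*4.0834 = 0.4764
Step 4: grad_x = 2*7*-0.0503 = -0.704, grad_y = 2*3*0.4764 = 2.8584
  x_4 = -0.0503 - 0.05*-0.704 = -0.0151
  y_4 = 0.4764 - 0.05*2.8584 = 0.3335
f(-0.0151, 0.3335) = 7*(-0.0151)^2 + 3*0.3335^2 = 0.3352


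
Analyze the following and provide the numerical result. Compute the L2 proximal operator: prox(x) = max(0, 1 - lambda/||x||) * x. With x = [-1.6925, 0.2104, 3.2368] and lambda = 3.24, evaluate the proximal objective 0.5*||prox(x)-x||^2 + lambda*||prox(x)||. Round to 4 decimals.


Step 1: Compute ||x||.
||x|| = 3.6586
Step 2: Compute scaling factor.
scale = max(0, 1 - 3.24/3.6586) = 0.1144
Step 3: prox(x) = [-0.1937, 0.0241, 0.3704]
||prox(x)|| = 0.4186
Step 4: Proximal objective.
0.5*||prox-x||^2 = 5.2488
lambda*||prox|| = 1.3563
Total = 6.6052


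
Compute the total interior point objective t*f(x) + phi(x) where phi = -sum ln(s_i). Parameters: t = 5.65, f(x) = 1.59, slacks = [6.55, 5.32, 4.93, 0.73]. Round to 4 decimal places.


Step 1: Compute log-barrier.
ln values: [1.8795, 1.6715, 1.5953, -0.3147]
phi = -(1.8795 + 1.6715 + 1.5953 - 0.3147) = -4.8316
Step 2: Compute augmented objective.
t*f(x) = 5.65*1.59 = 8.9835
Total = 8.9835 - 4.8316 = 4.1519


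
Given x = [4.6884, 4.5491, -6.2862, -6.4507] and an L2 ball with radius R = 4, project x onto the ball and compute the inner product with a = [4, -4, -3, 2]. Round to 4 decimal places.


Step 1: Compute ||x|| (intermediates to 6 decimals).
||x|| = sqrt(4.6884^2 + 4.5491^2 + (-6.2862)^2 + (-6.4507)^2) = 11.126691
Step 2: Project.
Since ||x|| > R, scale = R/||x|| = 4/11.126691 = 0.359496, proj(x) = scale * x
proj(x) = [1.685461, 1.635383, -2.259864, -2.319001]
Step 3: Dot product.
a^T * proj(x) = 4*1.685461 - 4*1.635383 - 3*(-2.259864) + 2*(-2.319001) = 2.3419


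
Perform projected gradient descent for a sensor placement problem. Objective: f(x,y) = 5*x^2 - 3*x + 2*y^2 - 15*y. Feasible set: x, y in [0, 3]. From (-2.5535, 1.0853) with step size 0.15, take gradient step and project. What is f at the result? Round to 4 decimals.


Step 1: Compute gradient at (-2.5535, 1.0853).
grad_x = 2*5*-2.5535 - 3 = -28.535
grad_y = 2*2*1.0853 - 15 = -10.6588
Step 2: Gradient step.
x_raw = -2.5535 - 0.15*-28.535 = 1.7268
y_raw = 1.0853 - 0.15*-10.6588 = 2.6841
Step 3: Project onto [0, 3].
x_proj = clip(1.7268) = 1.7268
y_proj = clip(2.6841) = 2.6841
Step 4: Evaluate f.
f(1.7268, 2.6841) = -16.1247


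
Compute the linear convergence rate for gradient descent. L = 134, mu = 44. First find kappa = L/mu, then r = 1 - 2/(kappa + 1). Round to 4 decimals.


Step 1: Compute the condition number.
kappa = L/mu = 134/44 = 3.0455
Step 2: Compute the convergence rate.
r = 1 - 2/(kappa + 1) = 1 - 2*mu/(L + mu) = (L - mu)/(L + mu) = 90/178 = 0.5056


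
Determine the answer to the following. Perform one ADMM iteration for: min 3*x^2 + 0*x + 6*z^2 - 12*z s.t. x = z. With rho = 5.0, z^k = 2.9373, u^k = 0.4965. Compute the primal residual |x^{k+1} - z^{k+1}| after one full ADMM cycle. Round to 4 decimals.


ADMM iteration with rho = 5.0, z^k = 2.9373, u^k = 0.4965
Step 1: x-update.
Minimize 3*x^2 + 0*x + (5.0/2)*(x - 2.9373 + 0.4965)^2
FOC: (2*3 + 5.0)*x = 0 + 5.0*(2.9373 - 0.4965)
x^{k+1} = 1.1095
Step 2: z-update.
Minimize 6*z^2 - 12*z + (5.0/2)*(1.1095 - z + 0.4965)^2
FOC: (2*6 + 5.0)*z = 12 + 5.0*(1.1095 + 0.4965)
z^{k+1} = 1.1782
Step 3: u-update.
u^{k+1} = 0.4965 + 1.1095 - 1.1782 = 0.4277
Step 4: Primal residual = |1.1095 - 1.1782| = 0.0688


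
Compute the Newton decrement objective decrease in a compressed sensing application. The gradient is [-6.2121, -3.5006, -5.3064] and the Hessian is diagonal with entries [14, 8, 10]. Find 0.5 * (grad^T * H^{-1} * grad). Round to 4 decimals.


Step 1: H is diagonal, so H^(-1) * g = [-0.4437, -0.4376, -0.5306].
Step 2: g^T H^(-1) g = sum_i g_i^2 / H_ii
  = (-6.2121)^2/14 + (-3.5006)^2/8 + (-5.3064)^2/10
  = 2.7564 + 1.5318 + 2.8158 = 7.104
Step 3: Objective decrease = 0.5 * g^T H^(-1) g = 3.552


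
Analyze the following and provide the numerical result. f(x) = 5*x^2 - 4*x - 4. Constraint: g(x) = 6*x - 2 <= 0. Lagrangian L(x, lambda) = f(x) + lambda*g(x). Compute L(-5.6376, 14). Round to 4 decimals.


Step 1: Evaluate f(x).
f(-5.6376) = 5*(-5.6376)^2 - 4*(-5.6376) - 4 = 177.4631
Step 2: Evaluate g(x).
g(-5.6376) = 6*-5.6376 - 2 = -35.8256
Step 3: Compute Lagrangian.
L = 177.4631 + 14*-35.8256 = -324.0953


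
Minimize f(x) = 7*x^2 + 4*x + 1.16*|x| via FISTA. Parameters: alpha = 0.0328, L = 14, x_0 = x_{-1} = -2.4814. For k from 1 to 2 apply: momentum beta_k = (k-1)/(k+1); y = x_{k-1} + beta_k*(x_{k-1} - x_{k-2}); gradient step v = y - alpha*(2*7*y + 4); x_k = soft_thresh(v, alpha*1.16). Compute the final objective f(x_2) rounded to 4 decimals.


FISTA on f(x) = 7*x^2 + 4*x + 1.16*|x|
L = 14, alpha = 0.0328
Iteration 1: beta = 0.0, y = -2.4814 + 0.0*(-2.4814 + 2.4814) = -2.4814
  grad(y) = -30.7396, v = y - alpha*grad = -1.4731
  prox(v) = soft_thresh(-1.4731, 0.038) = -1.4351
Iteration 2: beta = 0.3333, y = -1.4351 + 0.3333*(-1.4351 + 2.4814) = -1.0863
  grad(y) = -11.2085, v = y - alpha*grad = -0.7187
  prox(v) = soft_thresh(-0.7187, 0.038) = -0.6806
f(x_2) = 7*(-0.6806)^2 + 4*(-0.6806) + 1.16*|-0.6806| = 1.3099


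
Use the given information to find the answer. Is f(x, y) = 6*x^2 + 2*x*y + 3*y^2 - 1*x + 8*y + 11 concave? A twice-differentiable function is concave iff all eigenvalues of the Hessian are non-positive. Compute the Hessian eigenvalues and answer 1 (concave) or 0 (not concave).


The Hessian of f(x,y) = 6*x^2 + 2*x*y + 3*y^2 - 1*x + 8*y + 11 is:
H = [[12, 2], [2, 6]]
Trace = 12 + 6 = 18
Determinant = 12*6 - (2)^2 = 68
Discriminant = (18)^2 - 4*68 = 52.0
Eigenvalues: lambda_1 = 5.3944, lambda_2 = 12.6056
The function is not concave.

0


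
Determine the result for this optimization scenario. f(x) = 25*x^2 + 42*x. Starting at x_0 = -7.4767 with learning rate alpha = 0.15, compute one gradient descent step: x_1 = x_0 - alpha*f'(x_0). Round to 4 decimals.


We compute the gradient at x_0 and apply the update.
f'(x) = 50*x + 42
f'(-7.4767) = 50*-7.4767 + 42 = -331.835
x_1 = -7.4767 - 0.15*-331.835 = 42.2986


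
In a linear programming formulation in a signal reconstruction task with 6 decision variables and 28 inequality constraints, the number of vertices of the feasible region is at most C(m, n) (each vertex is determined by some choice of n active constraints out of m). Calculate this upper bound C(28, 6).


Each vertex corresponds to some choice of n active constraints out of m, so the number of vertices is at most C(m, n) = m! / (n!(m-n)!).
m = 28, n = 6
Numerator: 28 * 27 * 26 * 25 * 24 * 23
Denominator: 6! = 720
C(28, 6) = 376740


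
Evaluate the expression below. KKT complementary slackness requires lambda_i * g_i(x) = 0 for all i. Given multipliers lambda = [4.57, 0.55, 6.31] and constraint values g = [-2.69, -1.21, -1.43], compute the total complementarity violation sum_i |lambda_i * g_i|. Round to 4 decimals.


KKT complementary slackness check:
lambda_1 * g_1 = 4.57 * -2.69 = -12.2933
lambda_2 * g_2 = 0.55 * -1.21 = -0.6655
lambda_3 * g_3 = 6.31 * -1.43 = -9.0233
Total violation = 12.2933 + 0.6655 + 9.0233 = 21.9821


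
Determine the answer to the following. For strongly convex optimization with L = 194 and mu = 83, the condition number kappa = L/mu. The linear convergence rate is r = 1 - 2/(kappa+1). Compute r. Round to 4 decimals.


Step 1: Compute the condition number.
kappa = L/mu = 194/83 = 2.3373
Step 2: Compute the convergence rate.
r = 1 - 2/(kappa + 1) = 1 - 2*mu/(L + mu) = (L - mu)/(L + mu) = 111/277 = 0.4007


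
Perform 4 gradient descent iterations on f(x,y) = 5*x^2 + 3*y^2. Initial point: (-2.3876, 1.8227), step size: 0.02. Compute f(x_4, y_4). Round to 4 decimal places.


Gradient descent on f(x,y) = 5*x^2 + 3*y^2.
Starting point: (-2.3876, 1.8227), alpha = 0.02
Step 1: grad_x = 2*5*-2.3876 = -23.876, grad_y = 2*3*1.8227 = 10.9362
  x_1 = -2.3876 - 0.02*-23.876 = -1.9101
  y_1 = 1.8227 - 0.02*10.9362 = 1.604
Step 2: grad_x = 2*5*-1.9101 = -19.1008, grad_y = 2*3*1.604 = 9.6239
  x_2 = -1.9101 - 0.02*-19.1008 = -1.5281
  y_2 = 1.604 - 0.02*9.6239 = 1.4115
Step 3: grad_x = 2*5*-1.5281 = -15.2806, grad_y = 2*3*1.4115 = 8.469
  x_3 = -1.5281 - 0.02*-15.2806 = -1.2225
  y_3 = 1.4115 - 0.02*8.469 = 1.2421
Step 4: grad_x = 2*5*-1.2225 = -12.2245, grad_y = 2*3*1.2421 = 7.4527
  x_4 = -1.2225 - 0.02*-12.2245 = -0.978
  y_4 = 1.2421 - 0.02*7.4527 = 1.0931
f(-0.978, 1.0931) = 5*(-0.978)^2 + 3*1.0931^2 = 8.3664


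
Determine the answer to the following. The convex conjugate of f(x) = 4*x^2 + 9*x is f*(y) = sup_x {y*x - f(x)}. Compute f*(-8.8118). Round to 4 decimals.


f*(y) = sup_x {y*x - a*x^2 - b*x} = sup_x {(y-b)*x - a*x^2}
FOC: (y - b) - 2a*x = 0 => x* = (y - b)/(2a)
x* = (-8.8118 - 9)/(2*4) = -2.2265
f*(-8.8118) = (y-b)^2/(4a) = (-8.8118 - 9)^2/(4*4)
= 317.2602/16 = 19.8288


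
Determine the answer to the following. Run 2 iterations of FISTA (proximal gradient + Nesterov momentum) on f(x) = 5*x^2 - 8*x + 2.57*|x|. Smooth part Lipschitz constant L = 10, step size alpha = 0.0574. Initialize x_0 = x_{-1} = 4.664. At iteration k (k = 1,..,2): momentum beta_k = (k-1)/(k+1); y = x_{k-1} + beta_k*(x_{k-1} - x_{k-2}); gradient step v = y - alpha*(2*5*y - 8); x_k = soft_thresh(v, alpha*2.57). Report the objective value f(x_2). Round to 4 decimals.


FISTA on f(x) = 5*x^2 - 8*x + 2.57*|x|
L = 10, alpha = 0.0574
Iteration 1: beta = 0.0, y = 4.664 + 0.0*(4.664 - 4.664) = 4.664
  grad(y) = 38.64, v = y - alpha*grad = 2.4461
  prox(v) = soft_thresh(2.4461, 0.1475) = 2.2985
Iteration 2: beta = 0.3333, y = 2.2985 + 0.3333*(2.2985 - 4.664) = 1.5101
  grad(y) = 7.1006, v = y - alpha*grad = 1.1025
  prox(v) = soft_thresh(1.1025, 0.1475) = 0.955
f(x_2) = 5*0.955^2 - 8*0.955 + 2.57*|0.955| = -0.6257


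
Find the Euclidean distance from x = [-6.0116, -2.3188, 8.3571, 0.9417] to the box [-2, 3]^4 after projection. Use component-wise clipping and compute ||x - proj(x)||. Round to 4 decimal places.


Project each component onto [-2, 3].
clip(-6.0116) = -2.0, clip(-2.3188) = -2.0, clip(8.3571) = 3.0, clip(0.9417) = 0.9417
Projection = [-2.0, -2.0, 3.0, 0.9417]
Squared diffs: [16.0929, 0.1016, 28.6985, 0.0]
Distance = sqrt(44.893) = 6.7002


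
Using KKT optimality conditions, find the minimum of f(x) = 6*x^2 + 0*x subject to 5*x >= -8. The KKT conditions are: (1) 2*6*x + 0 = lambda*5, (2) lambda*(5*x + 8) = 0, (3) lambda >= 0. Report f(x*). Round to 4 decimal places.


Step 1: Try lambda = 0 (constraint inactive).
Stationarity: 2*6*x + 0 = 0
x* = 0/(2*6) = 0.0
Check constraint: 5*0.0 = 0.0 >= -8 -- satisfied.
Step 2: Compute optimal value.
f(x*) = 6*0.0^2 + 0*0.0 = 0.0


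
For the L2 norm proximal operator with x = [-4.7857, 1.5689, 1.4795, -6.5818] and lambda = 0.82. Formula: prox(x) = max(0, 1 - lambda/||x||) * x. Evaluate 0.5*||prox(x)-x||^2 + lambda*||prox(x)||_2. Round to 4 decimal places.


Step 1: Compute ||x||.
||x|| = 8.4186
Step 2: Compute scaling factor.
scale = max(0, 1 - 0.82/8.4186) = 0.9026
Step 3: prox(x) = [-4.3196, 1.4161, 1.3354, -5.9407]
||prox(x)|| = 7.5986
Step 4: Proximal objective.
0.5*||prox-x||^2 = 0.3362
lambda*||prox|| = 6.2309
Total = 6.5671
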